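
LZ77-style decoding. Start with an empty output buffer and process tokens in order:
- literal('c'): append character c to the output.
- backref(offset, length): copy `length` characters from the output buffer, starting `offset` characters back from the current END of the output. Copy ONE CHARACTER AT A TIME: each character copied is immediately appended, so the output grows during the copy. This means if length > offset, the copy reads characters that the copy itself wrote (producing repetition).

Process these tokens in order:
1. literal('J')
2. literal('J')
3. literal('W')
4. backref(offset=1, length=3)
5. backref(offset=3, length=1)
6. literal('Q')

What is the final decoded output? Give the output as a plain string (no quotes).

Token 1: literal('J'). Output: "J"
Token 2: literal('J'). Output: "JJ"
Token 3: literal('W'). Output: "JJW"
Token 4: backref(off=1, len=3) (overlapping!). Copied 'WWW' from pos 2. Output: "JJWWWW"
Token 5: backref(off=3, len=1). Copied 'W' from pos 3. Output: "JJWWWWW"
Token 6: literal('Q'). Output: "JJWWWWWQ"

Answer: JJWWWWWQ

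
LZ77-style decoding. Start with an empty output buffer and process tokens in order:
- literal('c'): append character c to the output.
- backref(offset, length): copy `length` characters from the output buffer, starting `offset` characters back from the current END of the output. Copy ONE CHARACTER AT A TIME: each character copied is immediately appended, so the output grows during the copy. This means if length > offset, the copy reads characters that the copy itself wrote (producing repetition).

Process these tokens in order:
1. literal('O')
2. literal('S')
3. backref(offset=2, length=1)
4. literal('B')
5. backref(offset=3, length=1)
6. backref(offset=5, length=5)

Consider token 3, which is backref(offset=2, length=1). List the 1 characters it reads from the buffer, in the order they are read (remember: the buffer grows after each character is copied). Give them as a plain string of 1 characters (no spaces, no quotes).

Answer: O

Derivation:
Token 1: literal('O'). Output: "O"
Token 2: literal('S'). Output: "OS"
Token 3: backref(off=2, len=1). Buffer before: "OS" (len 2)
  byte 1: read out[0]='O', append. Buffer now: "OSO"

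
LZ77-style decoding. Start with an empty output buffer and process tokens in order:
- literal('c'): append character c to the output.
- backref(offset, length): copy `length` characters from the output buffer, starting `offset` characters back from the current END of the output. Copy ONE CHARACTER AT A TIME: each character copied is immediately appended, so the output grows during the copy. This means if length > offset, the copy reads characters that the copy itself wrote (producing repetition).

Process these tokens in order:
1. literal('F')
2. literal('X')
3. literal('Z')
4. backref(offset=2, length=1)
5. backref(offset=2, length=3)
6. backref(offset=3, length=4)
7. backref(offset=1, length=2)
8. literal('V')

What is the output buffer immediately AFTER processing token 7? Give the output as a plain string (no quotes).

Answer: FXZXZXZZXZZZZ

Derivation:
Token 1: literal('F'). Output: "F"
Token 2: literal('X'). Output: "FX"
Token 3: literal('Z'). Output: "FXZ"
Token 4: backref(off=2, len=1). Copied 'X' from pos 1. Output: "FXZX"
Token 5: backref(off=2, len=3) (overlapping!). Copied 'ZXZ' from pos 2. Output: "FXZXZXZ"
Token 6: backref(off=3, len=4) (overlapping!). Copied 'ZXZZ' from pos 4. Output: "FXZXZXZZXZZ"
Token 7: backref(off=1, len=2) (overlapping!). Copied 'ZZ' from pos 10. Output: "FXZXZXZZXZZZZ"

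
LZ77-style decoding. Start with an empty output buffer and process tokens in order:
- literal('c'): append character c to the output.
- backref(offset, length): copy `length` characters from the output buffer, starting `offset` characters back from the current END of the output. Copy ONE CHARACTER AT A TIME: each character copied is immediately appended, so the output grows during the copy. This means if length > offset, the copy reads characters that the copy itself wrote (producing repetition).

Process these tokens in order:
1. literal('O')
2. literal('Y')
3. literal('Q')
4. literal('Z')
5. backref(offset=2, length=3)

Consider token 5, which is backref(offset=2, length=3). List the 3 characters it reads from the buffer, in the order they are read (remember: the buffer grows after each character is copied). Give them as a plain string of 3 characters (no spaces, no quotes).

Token 1: literal('O'). Output: "O"
Token 2: literal('Y'). Output: "OY"
Token 3: literal('Q'). Output: "OYQ"
Token 4: literal('Z'). Output: "OYQZ"
Token 5: backref(off=2, len=3). Buffer before: "OYQZ" (len 4)
  byte 1: read out[2]='Q', append. Buffer now: "OYQZQ"
  byte 2: read out[3]='Z', append. Buffer now: "OYQZQZ"
  byte 3: read out[4]='Q', append. Buffer now: "OYQZQZQ"

Answer: QZQ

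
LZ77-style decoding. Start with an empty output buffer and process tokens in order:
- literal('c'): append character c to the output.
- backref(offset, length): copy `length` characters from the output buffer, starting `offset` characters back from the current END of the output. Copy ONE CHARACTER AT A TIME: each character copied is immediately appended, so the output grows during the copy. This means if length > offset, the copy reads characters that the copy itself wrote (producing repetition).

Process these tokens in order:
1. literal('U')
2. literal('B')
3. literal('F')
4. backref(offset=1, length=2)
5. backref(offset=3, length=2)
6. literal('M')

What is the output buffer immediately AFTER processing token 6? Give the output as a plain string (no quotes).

Token 1: literal('U'). Output: "U"
Token 2: literal('B'). Output: "UB"
Token 3: literal('F'). Output: "UBF"
Token 4: backref(off=1, len=2) (overlapping!). Copied 'FF' from pos 2. Output: "UBFFF"
Token 5: backref(off=3, len=2). Copied 'FF' from pos 2. Output: "UBFFFFF"
Token 6: literal('M'). Output: "UBFFFFFM"

Answer: UBFFFFFM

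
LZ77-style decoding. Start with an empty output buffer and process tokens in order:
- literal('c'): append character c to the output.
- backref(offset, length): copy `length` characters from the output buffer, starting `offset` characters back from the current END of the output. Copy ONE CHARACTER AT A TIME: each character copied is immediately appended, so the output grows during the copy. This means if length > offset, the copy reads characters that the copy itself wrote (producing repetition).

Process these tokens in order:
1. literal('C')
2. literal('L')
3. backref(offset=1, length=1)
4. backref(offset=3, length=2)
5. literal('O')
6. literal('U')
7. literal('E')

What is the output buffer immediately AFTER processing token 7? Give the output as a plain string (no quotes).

Token 1: literal('C'). Output: "C"
Token 2: literal('L'). Output: "CL"
Token 3: backref(off=1, len=1). Copied 'L' from pos 1. Output: "CLL"
Token 4: backref(off=3, len=2). Copied 'CL' from pos 0. Output: "CLLCL"
Token 5: literal('O'). Output: "CLLCLO"
Token 6: literal('U'). Output: "CLLCLOU"
Token 7: literal('E'). Output: "CLLCLOUE"

Answer: CLLCLOUE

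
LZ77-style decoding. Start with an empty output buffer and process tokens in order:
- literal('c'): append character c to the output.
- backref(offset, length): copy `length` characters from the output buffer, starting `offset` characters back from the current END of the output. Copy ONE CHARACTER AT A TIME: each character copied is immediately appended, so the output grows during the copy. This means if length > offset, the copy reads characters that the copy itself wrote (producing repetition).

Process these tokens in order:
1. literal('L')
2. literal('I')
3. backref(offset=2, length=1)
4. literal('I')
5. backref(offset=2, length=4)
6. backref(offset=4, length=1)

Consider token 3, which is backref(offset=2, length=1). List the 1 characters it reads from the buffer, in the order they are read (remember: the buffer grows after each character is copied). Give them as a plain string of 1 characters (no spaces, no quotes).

Answer: L

Derivation:
Token 1: literal('L'). Output: "L"
Token 2: literal('I'). Output: "LI"
Token 3: backref(off=2, len=1). Buffer before: "LI" (len 2)
  byte 1: read out[0]='L', append. Buffer now: "LIL"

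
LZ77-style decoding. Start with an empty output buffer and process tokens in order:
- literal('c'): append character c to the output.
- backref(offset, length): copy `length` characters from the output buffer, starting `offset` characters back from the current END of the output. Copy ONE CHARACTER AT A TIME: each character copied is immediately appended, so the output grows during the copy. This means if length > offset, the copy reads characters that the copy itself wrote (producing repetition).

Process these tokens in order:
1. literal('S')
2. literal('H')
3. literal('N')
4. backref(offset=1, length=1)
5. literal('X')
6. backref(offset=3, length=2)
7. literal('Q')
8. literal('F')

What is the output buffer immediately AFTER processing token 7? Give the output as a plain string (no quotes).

Token 1: literal('S'). Output: "S"
Token 2: literal('H'). Output: "SH"
Token 3: literal('N'). Output: "SHN"
Token 4: backref(off=1, len=1). Copied 'N' from pos 2. Output: "SHNN"
Token 5: literal('X'). Output: "SHNNX"
Token 6: backref(off=3, len=2). Copied 'NN' from pos 2. Output: "SHNNXNN"
Token 7: literal('Q'). Output: "SHNNXNNQ"

Answer: SHNNXNNQ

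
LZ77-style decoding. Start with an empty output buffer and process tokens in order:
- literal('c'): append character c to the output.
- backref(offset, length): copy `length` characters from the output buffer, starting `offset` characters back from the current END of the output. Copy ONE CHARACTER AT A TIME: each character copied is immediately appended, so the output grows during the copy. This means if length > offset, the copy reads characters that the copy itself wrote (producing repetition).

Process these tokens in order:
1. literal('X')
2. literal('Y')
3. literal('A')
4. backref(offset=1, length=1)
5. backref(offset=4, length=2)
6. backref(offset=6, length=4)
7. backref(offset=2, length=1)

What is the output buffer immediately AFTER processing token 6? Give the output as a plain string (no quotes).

Answer: XYAAXYXYAA

Derivation:
Token 1: literal('X'). Output: "X"
Token 2: literal('Y'). Output: "XY"
Token 3: literal('A'). Output: "XYA"
Token 4: backref(off=1, len=1). Copied 'A' from pos 2. Output: "XYAA"
Token 5: backref(off=4, len=2). Copied 'XY' from pos 0. Output: "XYAAXY"
Token 6: backref(off=6, len=4). Copied 'XYAA' from pos 0. Output: "XYAAXYXYAA"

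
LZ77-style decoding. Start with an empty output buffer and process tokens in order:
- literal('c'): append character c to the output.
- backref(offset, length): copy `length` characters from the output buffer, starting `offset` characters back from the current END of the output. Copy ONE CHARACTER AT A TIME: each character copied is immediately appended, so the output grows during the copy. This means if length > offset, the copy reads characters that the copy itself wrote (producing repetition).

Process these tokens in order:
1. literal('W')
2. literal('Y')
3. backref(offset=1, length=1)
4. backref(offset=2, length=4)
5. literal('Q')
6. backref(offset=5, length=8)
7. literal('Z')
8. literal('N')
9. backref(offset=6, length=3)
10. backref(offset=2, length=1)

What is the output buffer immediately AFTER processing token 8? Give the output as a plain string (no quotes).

Answer: WYYYYYYQYYYYQYYYZN

Derivation:
Token 1: literal('W'). Output: "W"
Token 2: literal('Y'). Output: "WY"
Token 3: backref(off=1, len=1). Copied 'Y' from pos 1. Output: "WYY"
Token 4: backref(off=2, len=4) (overlapping!). Copied 'YYYY' from pos 1. Output: "WYYYYYY"
Token 5: literal('Q'). Output: "WYYYYYYQ"
Token 6: backref(off=5, len=8) (overlapping!). Copied 'YYYYQYYY' from pos 3. Output: "WYYYYYYQYYYYQYYY"
Token 7: literal('Z'). Output: "WYYYYYYQYYYYQYYYZ"
Token 8: literal('N'). Output: "WYYYYYYQYYYYQYYYZN"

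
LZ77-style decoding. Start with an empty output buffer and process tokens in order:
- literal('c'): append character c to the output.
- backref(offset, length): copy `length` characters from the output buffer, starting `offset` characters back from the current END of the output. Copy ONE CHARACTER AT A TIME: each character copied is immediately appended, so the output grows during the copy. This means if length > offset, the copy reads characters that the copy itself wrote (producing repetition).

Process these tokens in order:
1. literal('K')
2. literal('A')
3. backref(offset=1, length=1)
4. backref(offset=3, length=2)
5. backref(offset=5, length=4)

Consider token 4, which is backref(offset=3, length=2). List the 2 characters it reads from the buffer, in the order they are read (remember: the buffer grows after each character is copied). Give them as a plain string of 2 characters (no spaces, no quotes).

Answer: KA

Derivation:
Token 1: literal('K'). Output: "K"
Token 2: literal('A'). Output: "KA"
Token 3: backref(off=1, len=1). Copied 'A' from pos 1. Output: "KAA"
Token 4: backref(off=3, len=2). Buffer before: "KAA" (len 3)
  byte 1: read out[0]='K', append. Buffer now: "KAAK"
  byte 2: read out[1]='A', append. Buffer now: "KAAKA"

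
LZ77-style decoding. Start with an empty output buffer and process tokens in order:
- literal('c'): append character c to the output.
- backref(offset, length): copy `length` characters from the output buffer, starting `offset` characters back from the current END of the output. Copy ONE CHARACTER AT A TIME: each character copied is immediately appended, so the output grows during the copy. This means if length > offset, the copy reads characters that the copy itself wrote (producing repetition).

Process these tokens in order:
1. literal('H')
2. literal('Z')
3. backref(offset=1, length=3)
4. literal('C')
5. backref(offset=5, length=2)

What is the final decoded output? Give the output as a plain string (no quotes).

Answer: HZZZZCZZ

Derivation:
Token 1: literal('H'). Output: "H"
Token 2: literal('Z'). Output: "HZ"
Token 3: backref(off=1, len=3) (overlapping!). Copied 'ZZZ' from pos 1. Output: "HZZZZ"
Token 4: literal('C'). Output: "HZZZZC"
Token 5: backref(off=5, len=2). Copied 'ZZ' from pos 1. Output: "HZZZZCZZ"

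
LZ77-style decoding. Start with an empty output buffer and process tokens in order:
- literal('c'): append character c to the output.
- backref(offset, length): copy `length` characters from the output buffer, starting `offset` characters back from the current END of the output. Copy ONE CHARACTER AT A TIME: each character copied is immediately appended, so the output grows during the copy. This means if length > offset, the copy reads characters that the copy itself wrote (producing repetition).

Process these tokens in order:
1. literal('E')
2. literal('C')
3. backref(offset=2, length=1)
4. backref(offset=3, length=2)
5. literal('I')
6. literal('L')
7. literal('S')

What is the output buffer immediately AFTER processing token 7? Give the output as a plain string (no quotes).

Answer: ECEECILS

Derivation:
Token 1: literal('E'). Output: "E"
Token 2: literal('C'). Output: "EC"
Token 3: backref(off=2, len=1). Copied 'E' from pos 0. Output: "ECE"
Token 4: backref(off=3, len=2). Copied 'EC' from pos 0. Output: "ECEEC"
Token 5: literal('I'). Output: "ECEECI"
Token 6: literal('L'). Output: "ECEECIL"
Token 7: literal('S'). Output: "ECEECILS"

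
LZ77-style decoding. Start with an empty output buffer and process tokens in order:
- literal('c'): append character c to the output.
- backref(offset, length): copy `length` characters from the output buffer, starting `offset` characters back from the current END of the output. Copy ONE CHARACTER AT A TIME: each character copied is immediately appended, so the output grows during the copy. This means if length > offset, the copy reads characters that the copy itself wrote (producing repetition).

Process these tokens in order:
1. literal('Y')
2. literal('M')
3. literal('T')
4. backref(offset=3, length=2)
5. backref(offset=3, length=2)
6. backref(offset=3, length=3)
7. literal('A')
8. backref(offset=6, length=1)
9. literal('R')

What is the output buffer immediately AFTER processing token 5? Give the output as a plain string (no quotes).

Answer: YMTYMTY

Derivation:
Token 1: literal('Y'). Output: "Y"
Token 2: literal('M'). Output: "YM"
Token 3: literal('T'). Output: "YMT"
Token 4: backref(off=3, len=2). Copied 'YM' from pos 0. Output: "YMTYM"
Token 5: backref(off=3, len=2). Copied 'TY' from pos 2. Output: "YMTYMTY"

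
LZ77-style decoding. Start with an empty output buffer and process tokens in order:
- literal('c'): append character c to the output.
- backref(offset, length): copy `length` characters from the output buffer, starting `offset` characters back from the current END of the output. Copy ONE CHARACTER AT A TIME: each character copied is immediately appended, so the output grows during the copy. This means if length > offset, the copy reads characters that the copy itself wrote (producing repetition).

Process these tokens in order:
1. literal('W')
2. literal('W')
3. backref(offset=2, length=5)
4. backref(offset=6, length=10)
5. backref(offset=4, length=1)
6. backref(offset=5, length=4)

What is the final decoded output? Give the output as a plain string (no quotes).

Token 1: literal('W'). Output: "W"
Token 2: literal('W'). Output: "WW"
Token 3: backref(off=2, len=5) (overlapping!). Copied 'WWWWW' from pos 0. Output: "WWWWWWW"
Token 4: backref(off=6, len=10) (overlapping!). Copied 'WWWWWWWWWW' from pos 1. Output: "WWWWWWWWWWWWWWWWW"
Token 5: backref(off=4, len=1). Copied 'W' from pos 13. Output: "WWWWWWWWWWWWWWWWWW"
Token 6: backref(off=5, len=4). Copied 'WWWW' from pos 13. Output: "WWWWWWWWWWWWWWWWWWWWWW"

Answer: WWWWWWWWWWWWWWWWWWWWWW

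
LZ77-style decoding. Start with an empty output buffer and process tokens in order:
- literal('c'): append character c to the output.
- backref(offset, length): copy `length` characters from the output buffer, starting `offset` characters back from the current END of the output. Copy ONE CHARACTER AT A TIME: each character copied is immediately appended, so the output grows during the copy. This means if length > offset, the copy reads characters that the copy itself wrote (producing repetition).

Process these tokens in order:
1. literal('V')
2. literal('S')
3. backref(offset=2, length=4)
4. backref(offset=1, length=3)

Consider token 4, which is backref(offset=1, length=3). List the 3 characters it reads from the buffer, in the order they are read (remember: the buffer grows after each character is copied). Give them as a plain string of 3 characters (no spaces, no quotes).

Answer: SSS

Derivation:
Token 1: literal('V'). Output: "V"
Token 2: literal('S'). Output: "VS"
Token 3: backref(off=2, len=4) (overlapping!). Copied 'VSVS' from pos 0. Output: "VSVSVS"
Token 4: backref(off=1, len=3). Buffer before: "VSVSVS" (len 6)
  byte 1: read out[5]='S', append. Buffer now: "VSVSVSS"
  byte 2: read out[6]='S', append. Buffer now: "VSVSVSSS"
  byte 3: read out[7]='S', append. Buffer now: "VSVSVSSSS"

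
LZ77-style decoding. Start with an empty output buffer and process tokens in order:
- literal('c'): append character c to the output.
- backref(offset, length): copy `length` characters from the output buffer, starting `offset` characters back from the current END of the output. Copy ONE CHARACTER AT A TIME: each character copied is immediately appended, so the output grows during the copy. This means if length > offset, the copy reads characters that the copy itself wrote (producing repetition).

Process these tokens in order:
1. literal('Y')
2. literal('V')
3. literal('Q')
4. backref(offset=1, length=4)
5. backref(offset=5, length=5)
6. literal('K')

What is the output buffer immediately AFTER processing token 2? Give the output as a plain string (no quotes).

Token 1: literal('Y'). Output: "Y"
Token 2: literal('V'). Output: "YV"

Answer: YV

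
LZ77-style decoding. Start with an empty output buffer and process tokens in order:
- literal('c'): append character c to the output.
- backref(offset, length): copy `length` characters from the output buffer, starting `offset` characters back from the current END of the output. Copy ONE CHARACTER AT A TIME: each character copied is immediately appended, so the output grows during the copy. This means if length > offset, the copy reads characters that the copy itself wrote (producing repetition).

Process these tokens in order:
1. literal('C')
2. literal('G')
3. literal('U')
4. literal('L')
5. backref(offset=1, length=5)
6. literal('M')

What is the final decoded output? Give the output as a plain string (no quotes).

Token 1: literal('C'). Output: "C"
Token 2: literal('G'). Output: "CG"
Token 3: literal('U'). Output: "CGU"
Token 4: literal('L'). Output: "CGUL"
Token 5: backref(off=1, len=5) (overlapping!). Copied 'LLLLL' from pos 3. Output: "CGULLLLLL"
Token 6: literal('M'). Output: "CGULLLLLLM"

Answer: CGULLLLLLM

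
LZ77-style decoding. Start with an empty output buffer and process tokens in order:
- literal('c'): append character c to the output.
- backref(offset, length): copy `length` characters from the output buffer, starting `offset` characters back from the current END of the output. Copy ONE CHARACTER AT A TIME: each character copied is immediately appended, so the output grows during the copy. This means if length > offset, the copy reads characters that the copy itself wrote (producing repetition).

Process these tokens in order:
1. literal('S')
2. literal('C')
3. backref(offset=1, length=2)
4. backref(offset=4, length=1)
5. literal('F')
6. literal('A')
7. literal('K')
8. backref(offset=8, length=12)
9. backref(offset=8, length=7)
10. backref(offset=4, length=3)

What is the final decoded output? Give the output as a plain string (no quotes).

Answer: SCCCSFAKSCCCSFAKSCCCSFAKSCCKSC

Derivation:
Token 1: literal('S'). Output: "S"
Token 2: literal('C'). Output: "SC"
Token 3: backref(off=1, len=2) (overlapping!). Copied 'CC' from pos 1. Output: "SCCC"
Token 4: backref(off=4, len=1). Copied 'S' from pos 0. Output: "SCCCS"
Token 5: literal('F'). Output: "SCCCSF"
Token 6: literal('A'). Output: "SCCCSFA"
Token 7: literal('K'). Output: "SCCCSFAK"
Token 8: backref(off=8, len=12) (overlapping!). Copied 'SCCCSFAKSCCC' from pos 0. Output: "SCCCSFAKSCCCSFAKSCCC"
Token 9: backref(off=8, len=7). Copied 'SFAKSCC' from pos 12. Output: "SCCCSFAKSCCCSFAKSCCCSFAKSCC"
Token 10: backref(off=4, len=3). Copied 'KSC' from pos 23. Output: "SCCCSFAKSCCCSFAKSCCCSFAKSCCKSC"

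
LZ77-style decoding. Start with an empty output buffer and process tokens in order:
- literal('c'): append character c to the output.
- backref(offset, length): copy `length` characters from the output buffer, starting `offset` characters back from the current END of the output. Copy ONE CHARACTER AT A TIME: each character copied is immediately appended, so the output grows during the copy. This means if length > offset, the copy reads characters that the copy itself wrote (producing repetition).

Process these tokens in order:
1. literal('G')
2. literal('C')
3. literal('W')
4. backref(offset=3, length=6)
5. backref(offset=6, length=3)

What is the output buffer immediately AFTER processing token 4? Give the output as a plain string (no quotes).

Token 1: literal('G'). Output: "G"
Token 2: literal('C'). Output: "GC"
Token 3: literal('W'). Output: "GCW"
Token 4: backref(off=3, len=6) (overlapping!). Copied 'GCWGCW' from pos 0. Output: "GCWGCWGCW"

Answer: GCWGCWGCW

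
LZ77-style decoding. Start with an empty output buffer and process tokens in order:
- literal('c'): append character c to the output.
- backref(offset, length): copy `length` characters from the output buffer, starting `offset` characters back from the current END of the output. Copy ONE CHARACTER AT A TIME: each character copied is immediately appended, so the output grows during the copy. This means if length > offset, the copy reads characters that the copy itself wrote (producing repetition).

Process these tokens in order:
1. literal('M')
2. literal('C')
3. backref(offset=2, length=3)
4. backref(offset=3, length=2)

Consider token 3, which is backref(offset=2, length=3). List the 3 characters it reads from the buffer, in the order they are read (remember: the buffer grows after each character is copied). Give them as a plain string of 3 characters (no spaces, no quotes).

Token 1: literal('M'). Output: "M"
Token 2: literal('C'). Output: "MC"
Token 3: backref(off=2, len=3). Buffer before: "MC" (len 2)
  byte 1: read out[0]='M', append. Buffer now: "MCM"
  byte 2: read out[1]='C', append. Buffer now: "MCMC"
  byte 3: read out[2]='M', append. Buffer now: "MCMCM"

Answer: MCM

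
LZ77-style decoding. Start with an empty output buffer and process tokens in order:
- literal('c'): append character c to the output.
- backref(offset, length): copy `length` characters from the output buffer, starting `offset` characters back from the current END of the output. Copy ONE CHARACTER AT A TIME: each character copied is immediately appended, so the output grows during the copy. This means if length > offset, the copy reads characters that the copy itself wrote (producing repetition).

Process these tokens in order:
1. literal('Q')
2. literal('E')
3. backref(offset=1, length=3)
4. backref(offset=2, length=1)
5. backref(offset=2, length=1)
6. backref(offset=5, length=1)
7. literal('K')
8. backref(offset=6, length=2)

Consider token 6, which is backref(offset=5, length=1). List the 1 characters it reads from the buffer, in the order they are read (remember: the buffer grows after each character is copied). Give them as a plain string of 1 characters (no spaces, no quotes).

Answer: E

Derivation:
Token 1: literal('Q'). Output: "Q"
Token 2: literal('E'). Output: "QE"
Token 3: backref(off=1, len=3) (overlapping!). Copied 'EEE' from pos 1. Output: "QEEEE"
Token 4: backref(off=2, len=1). Copied 'E' from pos 3. Output: "QEEEEE"
Token 5: backref(off=2, len=1). Copied 'E' from pos 4. Output: "QEEEEEE"
Token 6: backref(off=5, len=1). Buffer before: "QEEEEEE" (len 7)
  byte 1: read out[2]='E', append. Buffer now: "QEEEEEEE"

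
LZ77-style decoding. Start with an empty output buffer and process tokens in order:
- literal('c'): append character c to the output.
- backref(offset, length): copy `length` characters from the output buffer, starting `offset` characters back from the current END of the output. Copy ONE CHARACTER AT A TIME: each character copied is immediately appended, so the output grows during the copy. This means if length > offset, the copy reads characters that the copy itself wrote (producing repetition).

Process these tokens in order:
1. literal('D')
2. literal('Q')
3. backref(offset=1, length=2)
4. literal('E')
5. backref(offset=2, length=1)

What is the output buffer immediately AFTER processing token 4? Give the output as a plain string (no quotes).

Answer: DQQQE

Derivation:
Token 1: literal('D'). Output: "D"
Token 2: literal('Q'). Output: "DQ"
Token 3: backref(off=1, len=2) (overlapping!). Copied 'QQ' from pos 1. Output: "DQQQ"
Token 4: literal('E'). Output: "DQQQE"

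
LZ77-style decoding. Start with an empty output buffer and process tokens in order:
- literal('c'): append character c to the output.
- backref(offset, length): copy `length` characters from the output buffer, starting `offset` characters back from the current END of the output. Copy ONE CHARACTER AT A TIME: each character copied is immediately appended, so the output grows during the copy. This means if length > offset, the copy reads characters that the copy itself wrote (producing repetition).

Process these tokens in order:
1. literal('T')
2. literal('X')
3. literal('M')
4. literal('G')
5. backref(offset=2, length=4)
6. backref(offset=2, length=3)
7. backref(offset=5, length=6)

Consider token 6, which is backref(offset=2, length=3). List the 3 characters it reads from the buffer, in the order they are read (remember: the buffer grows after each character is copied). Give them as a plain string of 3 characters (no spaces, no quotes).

Token 1: literal('T'). Output: "T"
Token 2: literal('X'). Output: "TX"
Token 3: literal('M'). Output: "TXM"
Token 4: literal('G'). Output: "TXMG"
Token 5: backref(off=2, len=4) (overlapping!). Copied 'MGMG' from pos 2. Output: "TXMGMGMG"
Token 6: backref(off=2, len=3). Buffer before: "TXMGMGMG" (len 8)
  byte 1: read out[6]='M', append. Buffer now: "TXMGMGMGM"
  byte 2: read out[7]='G', append. Buffer now: "TXMGMGMGMG"
  byte 3: read out[8]='M', append. Buffer now: "TXMGMGMGMGM"

Answer: MGM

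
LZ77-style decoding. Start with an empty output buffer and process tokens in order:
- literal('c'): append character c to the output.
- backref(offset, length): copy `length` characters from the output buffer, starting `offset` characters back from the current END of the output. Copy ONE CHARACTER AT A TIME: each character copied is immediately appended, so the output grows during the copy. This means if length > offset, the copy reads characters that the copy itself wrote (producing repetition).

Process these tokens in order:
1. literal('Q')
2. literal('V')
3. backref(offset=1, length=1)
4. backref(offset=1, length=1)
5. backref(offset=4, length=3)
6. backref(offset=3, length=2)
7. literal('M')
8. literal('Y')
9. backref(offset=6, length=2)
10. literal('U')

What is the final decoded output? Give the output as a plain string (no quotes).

Answer: QVVVQVVQVMYVVU

Derivation:
Token 1: literal('Q'). Output: "Q"
Token 2: literal('V'). Output: "QV"
Token 3: backref(off=1, len=1). Copied 'V' from pos 1. Output: "QVV"
Token 4: backref(off=1, len=1). Copied 'V' from pos 2. Output: "QVVV"
Token 5: backref(off=4, len=3). Copied 'QVV' from pos 0. Output: "QVVVQVV"
Token 6: backref(off=3, len=2). Copied 'QV' from pos 4. Output: "QVVVQVVQV"
Token 7: literal('M'). Output: "QVVVQVVQVM"
Token 8: literal('Y'). Output: "QVVVQVVQVMY"
Token 9: backref(off=6, len=2). Copied 'VV' from pos 5. Output: "QVVVQVVQVMYVV"
Token 10: literal('U'). Output: "QVVVQVVQVMYVVU"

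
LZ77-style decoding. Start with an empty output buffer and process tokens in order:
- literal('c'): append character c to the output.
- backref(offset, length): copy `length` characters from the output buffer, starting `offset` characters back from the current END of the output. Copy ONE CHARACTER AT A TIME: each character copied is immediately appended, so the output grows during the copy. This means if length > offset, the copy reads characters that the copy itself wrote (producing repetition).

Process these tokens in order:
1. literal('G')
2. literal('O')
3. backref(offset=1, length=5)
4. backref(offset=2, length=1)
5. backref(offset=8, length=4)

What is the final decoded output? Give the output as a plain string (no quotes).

Token 1: literal('G'). Output: "G"
Token 2: literal('O'). Output: "GO"
Token 3: backref(off=1, len=5) (overlapping!). Copied 'OOOOO' from pos 1. Output: "GOOOOOO"
Token 4: backref(off=2, len=1). Copied 'O' from pos 5. Output: "GOOOOOOO"
Token 5: backref(off=8, len=4). Copied 'GOOO' from pos 0. Output: "GOOOOOOOGOOO"

Answer: GOOOOOOOGOOO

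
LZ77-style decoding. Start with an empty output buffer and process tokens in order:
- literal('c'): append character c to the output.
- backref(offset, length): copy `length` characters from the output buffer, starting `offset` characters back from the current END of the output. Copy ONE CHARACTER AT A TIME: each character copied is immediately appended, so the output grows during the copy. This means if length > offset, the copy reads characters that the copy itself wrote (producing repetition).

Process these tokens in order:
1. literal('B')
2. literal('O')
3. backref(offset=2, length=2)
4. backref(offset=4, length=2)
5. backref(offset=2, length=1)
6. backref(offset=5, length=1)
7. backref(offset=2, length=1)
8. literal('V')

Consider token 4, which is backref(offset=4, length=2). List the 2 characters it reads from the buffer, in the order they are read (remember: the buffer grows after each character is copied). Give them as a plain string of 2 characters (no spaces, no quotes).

Answer: BO

Derivation:
Token 1: literal('B'). Output: "B"
Token 2: literal('O'). Output: "BO"
Token 3: backref(off=2, len=2). Copied 'BO' from pos 0. Output: "BOBO"
Token 4: backref(off=4, len=2). Buffer before: "BOBO" (len 4)
  byte 1: read out[0]='B', append. Buffer now: "BOBOB"
  byte 2: read out[1]='O', append. Buffer now: "BOBOBO"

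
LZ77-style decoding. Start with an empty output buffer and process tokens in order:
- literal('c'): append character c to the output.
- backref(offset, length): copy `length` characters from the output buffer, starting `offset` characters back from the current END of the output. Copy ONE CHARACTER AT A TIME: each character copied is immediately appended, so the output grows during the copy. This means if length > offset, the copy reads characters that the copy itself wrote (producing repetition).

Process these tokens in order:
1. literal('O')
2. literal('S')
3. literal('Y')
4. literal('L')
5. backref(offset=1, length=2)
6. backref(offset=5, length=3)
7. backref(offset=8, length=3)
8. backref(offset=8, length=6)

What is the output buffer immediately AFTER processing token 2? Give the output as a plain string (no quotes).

Token 1: literal('O'). Output: "O"
Token 2: literal('S'). Output: "OS"

Answer: OS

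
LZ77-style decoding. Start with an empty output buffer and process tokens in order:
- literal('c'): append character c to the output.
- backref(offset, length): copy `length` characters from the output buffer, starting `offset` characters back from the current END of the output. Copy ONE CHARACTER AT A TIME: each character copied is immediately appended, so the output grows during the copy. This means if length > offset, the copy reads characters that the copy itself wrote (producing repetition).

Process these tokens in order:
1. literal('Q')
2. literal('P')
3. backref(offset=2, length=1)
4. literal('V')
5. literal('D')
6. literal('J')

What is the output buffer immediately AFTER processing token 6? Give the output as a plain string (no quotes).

Token 1: literal('Q'). Output: "Q"
Token 2: literal('P'). Output: "QP"
Token 3: backref(off=2, len=1). Copied 'Q' from pos 0. Output: "QPQ"
Token 4: literal('V'). Output: "QPQV"
Token 5: literal('D'). Output: "QPQVD"
Token 6: literal('J'). Output: "QPQVDJ"

Answer: QPQVDJ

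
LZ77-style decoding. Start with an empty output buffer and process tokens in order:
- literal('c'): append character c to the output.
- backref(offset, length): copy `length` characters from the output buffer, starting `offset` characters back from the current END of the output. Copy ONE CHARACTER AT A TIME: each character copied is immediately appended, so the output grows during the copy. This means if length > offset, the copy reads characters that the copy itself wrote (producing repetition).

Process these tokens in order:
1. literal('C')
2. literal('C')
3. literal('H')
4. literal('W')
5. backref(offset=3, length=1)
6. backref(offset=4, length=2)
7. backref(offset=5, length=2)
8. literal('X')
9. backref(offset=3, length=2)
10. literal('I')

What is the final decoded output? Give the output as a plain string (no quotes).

Answer: CCHWCCHHWXHWI

Derivation:
Token 1: literal('C'). Output: "C"
Token 2: literal('C'). Output: "CC"
Token 3: literal('H'). Output: "CCH"
Token 4: literal('W'). Output: "CCHW"
Token 5: backref(off=3, len=1). Copied 'C' from pos 1. Output: "CCHWC"
Token 6: backref(off=4, len=2). Copied 'CH' from pos 1. Output: "CCHWCCH"
Token 7: backref(off=5, len=2). Copied 'HW' from pos 2. Output: "CCHWCCHHW"
Token 8: literal('X'). Output: "CCHWCCHHWX"
Token 9: backref(off=3, len=2). Copied 'HW' from pos 7. Output: "CCHWCCHHWXHW"
Token 10: literal('I'). Output: "CCHWCCHHWXHWI"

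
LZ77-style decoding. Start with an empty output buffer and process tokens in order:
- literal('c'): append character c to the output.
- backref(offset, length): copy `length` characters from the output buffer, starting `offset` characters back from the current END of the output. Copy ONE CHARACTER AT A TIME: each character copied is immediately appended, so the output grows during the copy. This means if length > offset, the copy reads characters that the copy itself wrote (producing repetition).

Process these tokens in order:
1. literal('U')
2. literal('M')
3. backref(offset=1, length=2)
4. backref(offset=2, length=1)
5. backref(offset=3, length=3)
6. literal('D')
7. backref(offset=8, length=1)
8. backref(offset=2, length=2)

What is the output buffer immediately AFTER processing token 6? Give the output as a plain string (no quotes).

Token 1: literal('U'). Output: "U"
Token 2: literal('M'). Output: "UM"
Token 3: backref(off=1, len=2) (overlapping!). Copied 'MM' from pos 1. Output: "UMMM"
Token 4: backref(off=2, len=1). Copied 'M' from pos 2. Output: "UMMMM"
Token 5: backref(off=3, len=3). Copied 'MMM' from pos 2. Output: "UMMMMMMM"
Token 6: literal('D'). Output: "UMMMMMMMD"

Answer: UMMMMMMMD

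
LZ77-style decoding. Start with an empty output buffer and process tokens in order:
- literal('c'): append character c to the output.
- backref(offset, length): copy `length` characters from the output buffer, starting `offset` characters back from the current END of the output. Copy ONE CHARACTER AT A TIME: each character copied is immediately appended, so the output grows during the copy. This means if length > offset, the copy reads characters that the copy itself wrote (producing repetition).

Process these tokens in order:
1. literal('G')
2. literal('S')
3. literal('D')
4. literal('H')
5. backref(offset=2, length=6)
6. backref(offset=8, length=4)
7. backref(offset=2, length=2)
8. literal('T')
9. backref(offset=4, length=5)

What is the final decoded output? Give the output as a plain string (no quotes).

Answer: GSDHDHDHDHDHDHDHTHDHTH

Derivation:
Token 1: literal('G'). Output: "G"
Token 2: literal('S'). Output: "GS"
Token 3: literal('D'). Output: "GSD"
Token 4: literal('H'). Output: "GSDH"
Token 5: backref(off=2, len=6) (overlapping!). Copied 'DHDHDH' from pos 2. Output: "GSDHDHDHDH"
Token 6: backref(off=8, len=4). Copied 'DHDH' from pos 2. Output: "GSDHDHDHDHDHDH"
Token 7: backref(off=2, len=2). Copied 'DH' from pos 12. Output: "GSDHDHDHDHDHDHDH"
Token 8: literal('T'). Output: "GSDHDHDHDHDHDHDHT"
Token 9: backref(off=4, len=5) (overlapping!). Copied 'HDHTH' from pos 13. Output: "GSDHDHDHDHDHDHDHTHDHTH"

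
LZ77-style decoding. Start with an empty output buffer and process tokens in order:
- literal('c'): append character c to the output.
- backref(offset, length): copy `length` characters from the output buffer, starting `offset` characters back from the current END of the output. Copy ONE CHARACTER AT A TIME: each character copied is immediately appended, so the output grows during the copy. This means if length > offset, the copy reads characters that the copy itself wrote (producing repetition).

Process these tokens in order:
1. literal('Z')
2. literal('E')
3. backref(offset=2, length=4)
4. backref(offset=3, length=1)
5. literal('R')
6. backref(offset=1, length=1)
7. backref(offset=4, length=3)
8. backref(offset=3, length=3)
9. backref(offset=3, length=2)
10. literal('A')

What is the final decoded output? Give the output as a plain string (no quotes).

Token 1: literal('Z'). Output: "Z"
Token 2: literal('E'). Output: "ZE"
Token 3: backref(off=2, len=4) (overlapping!). Copied 'ZEZE' from pos 0. Output: "ZEZEZE"
Token 4: backref(off=3, len=1). Copied 'E' from pos 3. Output: "ZEZEZEE"
Token 5: literal('R'). Output: "ZEZEZEER"
Token 6: backref(off=1, len=1). Copied 'R' from pos 7. Output: "ZEZEZEERR"
Token 7: backref(off=4, len=3). Copied 'EER' from pos 5. Output: "ZEZEZEERREER"
Token 8: backref(off=3, len=3). Copied 'EER' from pos 9. Output: "ZEZEZEERREEREER"
Token 9: backref(off=3, len=2). Copied 'EE' from pos 12. Output: "ZEZEZEERREEREEREE"
Token 10: literal('A'). Output: "ZEZEZEERREEREEREEA"

Answer: ZEZEZEERREEREEREEA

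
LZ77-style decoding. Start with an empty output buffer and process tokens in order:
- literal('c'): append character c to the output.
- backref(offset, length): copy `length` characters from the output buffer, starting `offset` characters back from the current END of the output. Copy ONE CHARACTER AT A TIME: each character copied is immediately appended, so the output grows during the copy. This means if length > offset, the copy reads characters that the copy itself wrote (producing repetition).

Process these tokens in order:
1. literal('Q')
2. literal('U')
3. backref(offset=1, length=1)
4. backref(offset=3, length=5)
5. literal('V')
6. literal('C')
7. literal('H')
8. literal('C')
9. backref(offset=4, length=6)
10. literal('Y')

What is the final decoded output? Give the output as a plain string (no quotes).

Answer: QUUQUUQUVCHCVCHCVCY

Derivation:
Token 1: literal('Q'). Output: "Q"
Token 2: literal('U'). Output: "QU"
Token 3: backref(off=1, len=1). Copied 'U' from pos 1. Output: "QUU"
Token 4: backref(off=3, len=5) (overlapping!). Copied 'QUUQU' from pos 0. Output: "QUUQUUQU"
Token 5: literal('V'). Output: "QUUQUUQUV"
Token 6: literal('C'). Output: "QUUQUUQUVC"
Token 7: literal('H'). Output: "QUUQUUQUVCH"
Token 8: literal('C'). Output: "QUUQUUQUVCHC"
Token 9: backref(off=4, len=6) (overlapping!). Copied 'VCHCVC' from pos 8. Output: "QUUQUUQUVCHCVCHCVC"
Token 10: literal('Y'). Output: "QUUQUUQUVCHCVCHCVCY"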